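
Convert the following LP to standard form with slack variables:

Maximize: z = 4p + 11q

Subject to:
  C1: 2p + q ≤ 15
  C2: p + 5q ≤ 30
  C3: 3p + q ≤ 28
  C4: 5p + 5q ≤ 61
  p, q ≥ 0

max z = 4p + 11q

s.t.
  2p + q + s1 = 15
  p + 5q + s2 = 30
  3p + q + s3 = 28
  5p + 5q + s4 = 61
  p, q, s1, s2, s3, s4 ≥ 0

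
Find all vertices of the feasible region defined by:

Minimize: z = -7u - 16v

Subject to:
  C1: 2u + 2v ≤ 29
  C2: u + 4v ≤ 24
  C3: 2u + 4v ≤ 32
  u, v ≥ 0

(0, 0), (14.5, 0), (13, 1.5), (8, 4), (0, 6)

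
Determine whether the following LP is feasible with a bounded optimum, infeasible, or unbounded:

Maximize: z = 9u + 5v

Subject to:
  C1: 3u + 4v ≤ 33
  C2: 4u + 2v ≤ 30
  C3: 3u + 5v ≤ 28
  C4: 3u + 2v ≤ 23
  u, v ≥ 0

Feasible with a bounded optimal solution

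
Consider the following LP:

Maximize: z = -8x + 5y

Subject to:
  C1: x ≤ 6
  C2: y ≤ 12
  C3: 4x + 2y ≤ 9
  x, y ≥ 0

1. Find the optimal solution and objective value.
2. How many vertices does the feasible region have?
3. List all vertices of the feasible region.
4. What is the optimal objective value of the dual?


1. x = 0, y = 4.5, z = 22.5
2. 3
3. (0, 0), (2.25, 0), (0, 4.5)
4. 22.5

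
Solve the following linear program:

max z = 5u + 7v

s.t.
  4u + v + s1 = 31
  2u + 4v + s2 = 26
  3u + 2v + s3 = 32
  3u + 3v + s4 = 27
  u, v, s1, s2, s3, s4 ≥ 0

Evaluate the objective at each vertex of the feasible region:
  z(0, 0) = 0
  z(7.75, 0) = 38.75
  z(7.333, 1.667) = 48.33
  z(5, 4) = 53  ←
  z(0, 6.5) = 45.5
The maximum is at u = 5, v = 4.

u = 5, v = 4, z = 53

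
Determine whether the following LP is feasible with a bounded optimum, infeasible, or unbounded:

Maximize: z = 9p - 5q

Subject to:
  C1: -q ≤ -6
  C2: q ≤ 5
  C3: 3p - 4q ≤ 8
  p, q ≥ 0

Infeasible (no feasible solution exists)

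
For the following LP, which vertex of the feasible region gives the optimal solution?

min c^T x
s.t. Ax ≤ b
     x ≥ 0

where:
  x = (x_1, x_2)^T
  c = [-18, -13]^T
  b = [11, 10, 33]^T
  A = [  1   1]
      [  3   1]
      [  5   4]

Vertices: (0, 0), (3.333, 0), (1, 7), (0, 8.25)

Evaluate the objective at each vertex of the feasible region:
  z(0, 0) = 0
  z(3.333, 0) = -60
  z(1, 7) = -109  ←
  z(0, 8.25) = -107.2
The minimum is at x_1 = 1, x_2 = 7.

(1, 7)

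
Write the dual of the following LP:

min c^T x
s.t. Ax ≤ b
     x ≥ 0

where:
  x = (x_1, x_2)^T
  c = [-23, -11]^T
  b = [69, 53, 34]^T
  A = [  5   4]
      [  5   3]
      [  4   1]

Primal min cᵀx s.t. Ax ≤ b, x ≥ 0  →  Dual max −bᵀy s.t. Aᵀy ≥ −c, y ≥ 0.

Maximize: z = -69y1 - 53y2 - 34y3

Subject to:
  5y1 + 5y2 + 4y3 ≥ 23
  4y1 + 3y2 + y3 ≥ 11
  y1, y2, y3 ≥ 0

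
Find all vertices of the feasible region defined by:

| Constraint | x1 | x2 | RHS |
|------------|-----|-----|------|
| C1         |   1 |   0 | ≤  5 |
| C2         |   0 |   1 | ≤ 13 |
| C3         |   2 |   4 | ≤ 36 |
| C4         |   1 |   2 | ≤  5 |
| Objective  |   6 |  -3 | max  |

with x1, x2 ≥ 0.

(0, 0), (5, 0), (0, 2.5)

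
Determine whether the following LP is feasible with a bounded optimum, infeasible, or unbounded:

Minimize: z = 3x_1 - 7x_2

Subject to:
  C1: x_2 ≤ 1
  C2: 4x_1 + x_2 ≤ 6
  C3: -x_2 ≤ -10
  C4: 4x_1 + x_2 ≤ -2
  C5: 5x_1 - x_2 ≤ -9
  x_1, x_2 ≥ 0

Infeasible (no feasible solution exists)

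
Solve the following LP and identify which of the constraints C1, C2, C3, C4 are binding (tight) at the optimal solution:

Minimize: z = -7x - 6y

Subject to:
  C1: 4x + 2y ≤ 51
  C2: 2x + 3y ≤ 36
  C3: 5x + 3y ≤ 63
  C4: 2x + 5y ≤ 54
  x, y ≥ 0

At x = 9, y = 6, compute slack b - a·x for each constraint:
  C1: 51 − 48 = 3  (slack)
  C2: 36 − 36 = 0  (binding)
  C3: 63 − 63 = 0  (binding)
  C4: 54 − 48 = 6  (slack)

Optimal: x = 9, y = 6
Binding: C2, C3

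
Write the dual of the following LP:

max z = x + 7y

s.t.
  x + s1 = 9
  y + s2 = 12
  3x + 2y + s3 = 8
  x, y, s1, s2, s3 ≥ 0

Primal max cᵀx s.t. Ax ≤ b, x ≥ 0  →  Dual min bᵀy s.t. Aᵀy ≥ c, y ≥ 0.

Minimize: z = 9y1 + 12y2 + 8y3

Subject to:
  y1 + 3y3 ≥ 1
  y2 + 2y3 ≥ 7
  y1, y2, y3 ≥ 0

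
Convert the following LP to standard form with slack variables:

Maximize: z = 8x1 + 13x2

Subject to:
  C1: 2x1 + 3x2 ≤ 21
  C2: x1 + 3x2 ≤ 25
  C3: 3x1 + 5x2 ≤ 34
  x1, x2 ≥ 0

max z = 8x1 + 13x2

s.t.
  2x1 + 3x2 + s1 = 21
  x1 + 3x2 + s2 = 25
  3x1 + 5x2 + s3 = 34
  x1, x2, s1, s2, s3 ≥ 0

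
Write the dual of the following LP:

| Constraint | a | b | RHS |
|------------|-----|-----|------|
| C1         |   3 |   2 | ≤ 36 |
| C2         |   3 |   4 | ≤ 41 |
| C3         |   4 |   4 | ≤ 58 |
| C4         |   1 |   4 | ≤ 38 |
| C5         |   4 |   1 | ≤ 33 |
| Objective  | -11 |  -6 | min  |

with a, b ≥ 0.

Primal min cᵀx s.t. Ax ≤ b, x ≥ 0  →  Dual max −bᵀy s.t. Aᵀy ≥ −c, y ≥ 0.

Maximize: z = -36y1 - 41y2 - 58y3 - 38y4 - 33y5

Subject to:
  3y1 + 3y2 + 4y3 + y4 + 4y5 ≥ 11
  2y1 + 4y2 + 4y3 + 4y4 + y5 ≥ 6
  y1, y2, y3, y4, y5 ≥ 0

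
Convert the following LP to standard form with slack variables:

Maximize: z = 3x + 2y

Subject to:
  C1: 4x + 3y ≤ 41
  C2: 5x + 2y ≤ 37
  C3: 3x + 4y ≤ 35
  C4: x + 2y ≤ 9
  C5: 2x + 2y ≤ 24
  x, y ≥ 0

max z = 3x + 2y

s.t.
  4x + 3y + s1 = 41
  5x + 2y + s2 = 37
  3x + 4y + s3 = 35
  x + 2y + s4 = 9
  2x + 2y + s5 = 24
  x, y, s1, s2, s3, s4, s5 ≥ 0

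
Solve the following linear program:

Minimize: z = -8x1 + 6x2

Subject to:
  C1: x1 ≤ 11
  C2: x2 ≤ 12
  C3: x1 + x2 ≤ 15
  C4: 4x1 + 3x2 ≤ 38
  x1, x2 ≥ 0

Evaluate the objective at each vertex of the feasible region:
  z(0, 0) = 0
  z(9.5, 0) = -76  ←
  z(0.5, 12) = 68
  z(0, 12) = 72
The minimum is at x1 = 9.5, x2 = 0.

x1 = 9.5, x2 = 0, z = -76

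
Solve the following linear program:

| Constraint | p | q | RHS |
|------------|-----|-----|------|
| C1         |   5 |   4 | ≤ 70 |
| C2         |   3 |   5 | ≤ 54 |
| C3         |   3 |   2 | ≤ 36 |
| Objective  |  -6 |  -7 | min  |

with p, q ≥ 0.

Evaluate the objective at each vertex of the feasible region:
  z(0, 0) = 0
  z(12, 0) = -72
  z(8, 6) = -90  ←
  z(0, 10.8) = -75.6
The minimum is at p = 8, q = 6.

p = 8, q = 6, z = -90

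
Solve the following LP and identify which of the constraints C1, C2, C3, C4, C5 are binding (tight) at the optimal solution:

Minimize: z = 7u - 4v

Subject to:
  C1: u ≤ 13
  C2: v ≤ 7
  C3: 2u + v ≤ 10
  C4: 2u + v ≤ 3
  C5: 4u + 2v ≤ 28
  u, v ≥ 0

At u = 0, v = 3, compute slack b - a·x for each constraint:
  C1: 13 − 0 = 13  (slack)
  C2: 7 − 3 = 4  (slack)
  C3: 10 − 3 = 7  (slack)
  C4: 3 − 3 = 0  (binding)
  C5: 28 − 6 = 22  (slack)

Optimal: u = 0, v = 3
Binding: C4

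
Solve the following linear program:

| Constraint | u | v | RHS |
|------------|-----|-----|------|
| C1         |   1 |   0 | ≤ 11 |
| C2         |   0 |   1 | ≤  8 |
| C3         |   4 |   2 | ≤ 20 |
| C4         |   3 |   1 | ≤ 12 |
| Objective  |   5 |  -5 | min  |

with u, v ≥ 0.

Evaluate the objective at each vertex of the feasible region:
  z(0, 0) = 0
  z(4, 0) = 20
  z(2, 6) = -20
  z(1, 8) = -35
  z(0, 8) = -40  ←
The minimum is at u = 0, v = 8.

u = 0, v = 8, z = -40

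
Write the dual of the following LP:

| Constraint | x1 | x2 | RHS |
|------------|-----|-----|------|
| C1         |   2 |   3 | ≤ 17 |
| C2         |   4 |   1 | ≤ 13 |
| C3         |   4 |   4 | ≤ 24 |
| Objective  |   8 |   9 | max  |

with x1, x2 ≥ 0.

Primal max cᵀx s.t. Ax ≤ b, x ≥ 0  →  Dual min bᵀy s.t. Aᵀy ≥ c, y ≥ 0.

Minimize: z = 17y1 + 13y2 + 24y3

Subject to:
  2y1 + 4y2 + 4y3 ≥ 8
  3y1 + y2 + 4y3 ≥ 9
  y1, y2, y3 ≥ 0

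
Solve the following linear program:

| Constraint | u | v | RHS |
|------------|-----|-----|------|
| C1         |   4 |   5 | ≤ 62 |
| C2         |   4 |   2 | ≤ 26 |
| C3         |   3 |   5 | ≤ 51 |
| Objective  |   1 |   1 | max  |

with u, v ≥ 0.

Evaluate the objective at each vertex of the feasible region:
  z(0, 0) = 0
  z(6.5, 0) = 6.5
  z(2, 9) = 11  ←
  z(0, 10.2) = 10.2
The maximum is at u = 2, v = 9.

u = 2, v = 9, z = 11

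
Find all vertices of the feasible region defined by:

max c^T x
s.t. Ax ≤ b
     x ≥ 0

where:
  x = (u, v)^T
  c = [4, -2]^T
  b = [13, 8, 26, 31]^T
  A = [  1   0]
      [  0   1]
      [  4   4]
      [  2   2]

(0, 0), (6.5, 0), (0, 6.5)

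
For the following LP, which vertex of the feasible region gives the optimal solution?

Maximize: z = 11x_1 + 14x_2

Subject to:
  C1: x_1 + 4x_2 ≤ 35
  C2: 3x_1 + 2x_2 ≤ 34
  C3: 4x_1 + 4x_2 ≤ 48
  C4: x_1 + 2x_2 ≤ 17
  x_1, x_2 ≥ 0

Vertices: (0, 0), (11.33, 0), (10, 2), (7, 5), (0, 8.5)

Evaluate the objective at each vertex of the feasible region:
  z(0, 0) = 0
  z(11.33, 0) = 124.7
  z(10, 2) = 138
  z(7, 5) = 147  ←
  z(0, 8.5) = 119
The maximum is at x_1 = 7, x_2 = 5.

(7, 5)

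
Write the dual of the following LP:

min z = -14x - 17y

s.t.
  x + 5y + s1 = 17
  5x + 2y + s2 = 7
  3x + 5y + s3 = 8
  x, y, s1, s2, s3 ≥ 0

Primal min cᵀx s.t. Ax ≤ b, x ≥ 0  →  Dual max −bᵀy s.t. Aᵀy ≥ −c, y ≥ 0.

Maximize: z = -17y1 - 7y2 - 8y3

Subject to:
  y1 + 5y2 + 3y3 ≥ 14
  5y1 + 2y2 + 5y3 ≥ 17
  y1, y2, y3 ≥ 0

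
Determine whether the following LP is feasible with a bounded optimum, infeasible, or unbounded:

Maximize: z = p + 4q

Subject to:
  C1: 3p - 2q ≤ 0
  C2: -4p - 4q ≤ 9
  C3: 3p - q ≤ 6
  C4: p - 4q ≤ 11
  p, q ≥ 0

Unbounded (objective can increase without bound)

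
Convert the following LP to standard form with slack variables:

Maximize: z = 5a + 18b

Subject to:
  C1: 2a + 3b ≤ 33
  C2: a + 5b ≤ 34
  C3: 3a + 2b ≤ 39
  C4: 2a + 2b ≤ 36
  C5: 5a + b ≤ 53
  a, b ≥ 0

max z = 5a + 18b

s.t.
  2a + 3b + s1 = 33
  a + 5b + s2 = 34
  3a + 2b + s3 = 39
  2a + 2b + s4 = 36
  5a + b + s5 = 53
  a, b, s1, s2, s3, s4, s5 ≥ 0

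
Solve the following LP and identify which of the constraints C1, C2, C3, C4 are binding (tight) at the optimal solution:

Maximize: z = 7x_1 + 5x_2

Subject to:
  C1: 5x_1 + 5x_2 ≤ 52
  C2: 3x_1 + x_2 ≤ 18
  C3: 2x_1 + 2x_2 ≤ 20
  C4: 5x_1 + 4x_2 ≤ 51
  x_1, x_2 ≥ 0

At x_1 = 4, x_2 = 6, compute slack b - a·x for each constraint:
  C1: 52 − 50 = 2  (slack)
  C2: 18 − 18 = 0  (binding)
  C3: 20 − 20 = 0  (binding)
  C4: 51 − 44 = 7  (slack)

Optimal: x_1 = 4, x_2 = 6
Binding: C2, C3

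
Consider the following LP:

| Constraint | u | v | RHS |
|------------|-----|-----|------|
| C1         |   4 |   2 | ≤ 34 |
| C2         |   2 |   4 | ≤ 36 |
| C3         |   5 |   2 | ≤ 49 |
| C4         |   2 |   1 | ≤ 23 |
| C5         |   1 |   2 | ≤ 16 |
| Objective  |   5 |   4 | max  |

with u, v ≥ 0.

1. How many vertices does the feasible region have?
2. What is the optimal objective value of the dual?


1. 4
2. 50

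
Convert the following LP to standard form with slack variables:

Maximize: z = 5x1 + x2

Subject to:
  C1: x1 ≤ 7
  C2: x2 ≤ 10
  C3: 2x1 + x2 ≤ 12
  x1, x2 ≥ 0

max z = 5x1 + x2

s.t.
  x1 + s1 = 7
  x2 + s2 = 10
  2x1 + x2 + s3 = 12
  x1, x2, s1, s2, s3 ≥ 0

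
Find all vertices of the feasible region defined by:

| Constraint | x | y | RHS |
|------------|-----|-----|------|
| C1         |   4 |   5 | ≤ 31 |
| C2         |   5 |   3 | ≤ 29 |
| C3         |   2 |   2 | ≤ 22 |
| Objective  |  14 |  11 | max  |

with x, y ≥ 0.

(0, 0), (5.8, 0), (4, 3), (0, 6.2)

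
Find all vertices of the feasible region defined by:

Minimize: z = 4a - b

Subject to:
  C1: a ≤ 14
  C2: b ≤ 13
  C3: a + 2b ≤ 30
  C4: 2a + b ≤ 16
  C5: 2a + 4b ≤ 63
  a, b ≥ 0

(0, 0), (8, 0), (1.5, 13), (0, 13)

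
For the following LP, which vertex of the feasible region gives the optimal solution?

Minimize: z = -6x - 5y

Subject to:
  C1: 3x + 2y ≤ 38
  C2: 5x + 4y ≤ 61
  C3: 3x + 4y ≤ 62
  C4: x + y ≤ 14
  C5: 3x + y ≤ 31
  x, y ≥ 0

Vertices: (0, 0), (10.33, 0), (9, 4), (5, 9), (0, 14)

Evaluate the objective at each vertex of the feasible region:
  z(0, 0) = 0
  z(10.33, 0) = -62
  z(9, 4) = -74
  z(5, 9) = -75  ←
  z(0, 14) = -70
The minimum is at x = 5, y = 9.

(5, 9)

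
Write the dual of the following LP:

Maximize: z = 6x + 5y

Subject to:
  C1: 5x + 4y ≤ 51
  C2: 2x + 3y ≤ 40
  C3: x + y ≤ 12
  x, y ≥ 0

Primal max cᵀx s.t. Ax ≤ b, x ≥ 0  →  Dual min bᵀy s.t. Aᵀy ≥ c, y ≥ 0.

Minimize: z = 51y1 + 40y2 + 12y3

Subject to:
  5y1 + 2y2 + y3 ≥ 6
  4y1 + 3y2 + y3 ≥ 5
  y1, y2, y3 ≥ 0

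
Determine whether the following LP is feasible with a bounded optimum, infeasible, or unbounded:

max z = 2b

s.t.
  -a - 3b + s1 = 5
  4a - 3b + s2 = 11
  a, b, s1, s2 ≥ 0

Unbounded (objective can increase without bound)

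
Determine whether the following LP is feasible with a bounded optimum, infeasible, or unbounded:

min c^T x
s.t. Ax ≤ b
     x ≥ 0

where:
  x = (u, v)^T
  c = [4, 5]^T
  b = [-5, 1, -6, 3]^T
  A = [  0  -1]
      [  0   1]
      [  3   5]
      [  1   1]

Infeasible (no feasible solution exists)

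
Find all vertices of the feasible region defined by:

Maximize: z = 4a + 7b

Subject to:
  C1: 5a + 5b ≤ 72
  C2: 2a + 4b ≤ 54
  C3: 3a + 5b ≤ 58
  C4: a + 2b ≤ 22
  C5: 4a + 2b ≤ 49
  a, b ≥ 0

(0, 0), (12.25, 0), (10.1, 4.3), (7, 7.4), (6, 8), (0, 11)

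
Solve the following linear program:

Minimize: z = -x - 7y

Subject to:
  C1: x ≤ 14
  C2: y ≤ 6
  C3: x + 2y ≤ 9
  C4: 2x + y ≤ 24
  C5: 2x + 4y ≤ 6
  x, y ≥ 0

Evaluate the objective at each vertex of the feasible region:
  z(0, 0) = 0
  z(3, 0) = -3
  z(0, 1.5) = -10.5  ←
The minimum is at x = 0, y = 1.5.

x = 0, y = 1.5, z = -10.5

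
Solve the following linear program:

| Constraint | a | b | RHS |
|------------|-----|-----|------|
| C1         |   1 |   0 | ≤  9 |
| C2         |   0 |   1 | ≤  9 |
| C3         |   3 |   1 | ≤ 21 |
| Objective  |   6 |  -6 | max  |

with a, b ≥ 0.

Evaluate the objective at each vertex of the feasible region:
  z(0, 0) = 0
  z(7, 0) = 42  ←
  z(4, 9) = -30
  z(0, 9) = -54
The maximum is at a = 7, b = 0.

a = 7, b = 0, z = 42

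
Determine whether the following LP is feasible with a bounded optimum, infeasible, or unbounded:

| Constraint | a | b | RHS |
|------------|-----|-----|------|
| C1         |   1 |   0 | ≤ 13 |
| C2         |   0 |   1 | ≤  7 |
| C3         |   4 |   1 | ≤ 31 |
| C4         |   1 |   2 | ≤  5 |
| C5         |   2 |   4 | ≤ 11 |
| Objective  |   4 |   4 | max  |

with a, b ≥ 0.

Feasible with a bounded optimal solution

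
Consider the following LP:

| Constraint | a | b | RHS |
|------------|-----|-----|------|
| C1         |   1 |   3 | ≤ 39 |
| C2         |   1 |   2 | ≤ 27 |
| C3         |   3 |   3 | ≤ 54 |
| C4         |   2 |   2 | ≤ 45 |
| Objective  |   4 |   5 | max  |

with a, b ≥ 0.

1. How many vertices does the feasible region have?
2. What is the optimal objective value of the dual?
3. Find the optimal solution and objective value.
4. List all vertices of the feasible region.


1. 5
2. 81
3. a = 9, b = 9, z = 81
4. (0, 0), (18, 0), (9, 9), (3, 12), (0, 13)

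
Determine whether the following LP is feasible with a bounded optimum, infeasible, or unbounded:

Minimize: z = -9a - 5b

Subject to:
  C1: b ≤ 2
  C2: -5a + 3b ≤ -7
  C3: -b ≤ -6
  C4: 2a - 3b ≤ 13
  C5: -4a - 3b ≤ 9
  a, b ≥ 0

Infeasible (no feasible solution exists)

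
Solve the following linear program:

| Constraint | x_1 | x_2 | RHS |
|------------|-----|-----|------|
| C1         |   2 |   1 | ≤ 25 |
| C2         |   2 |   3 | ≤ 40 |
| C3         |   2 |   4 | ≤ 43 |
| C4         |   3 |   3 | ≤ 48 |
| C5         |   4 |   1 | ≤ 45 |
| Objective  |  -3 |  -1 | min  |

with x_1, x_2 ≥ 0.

Evaluate the objective at each vertex of the feasible region:
  z(0, 0) = 0
  z(11.25, 0) = -33.75
  z(10, 5) = -35  ←
  z(9.5, 6) = -34.5
  z(0, 10.75) = -10.75
The minimum is at x_1 = 10, x_2 = 5.

x_1 = 10, x_2 = 5, z = -35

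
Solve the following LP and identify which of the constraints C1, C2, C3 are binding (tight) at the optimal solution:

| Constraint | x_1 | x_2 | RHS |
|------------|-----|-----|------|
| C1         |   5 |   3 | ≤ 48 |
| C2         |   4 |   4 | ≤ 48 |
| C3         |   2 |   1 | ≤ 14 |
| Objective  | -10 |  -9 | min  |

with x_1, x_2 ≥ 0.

At x_1 = 2, x_2 = 10, compute slack b - a·x for each constraint:
  C1: 48 − 40 = 8  (slack)
  C2: 48 − 48 = 0  (binding)
  C3: 14 − 14 = 0  (binding)

Optimal: x_1 = 2, x_2 = 10
Binding: C2, C3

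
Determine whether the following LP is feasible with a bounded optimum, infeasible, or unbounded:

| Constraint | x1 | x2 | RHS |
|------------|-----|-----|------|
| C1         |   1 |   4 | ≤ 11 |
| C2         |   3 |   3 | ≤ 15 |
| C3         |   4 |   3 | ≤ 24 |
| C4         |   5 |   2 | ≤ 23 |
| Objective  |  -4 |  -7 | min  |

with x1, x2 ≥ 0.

Feasible with a bounded optimal solution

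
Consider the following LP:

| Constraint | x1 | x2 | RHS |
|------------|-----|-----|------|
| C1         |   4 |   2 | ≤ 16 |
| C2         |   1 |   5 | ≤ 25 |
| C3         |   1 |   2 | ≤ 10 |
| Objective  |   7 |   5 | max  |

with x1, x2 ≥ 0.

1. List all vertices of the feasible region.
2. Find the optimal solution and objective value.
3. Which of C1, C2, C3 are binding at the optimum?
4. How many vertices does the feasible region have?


1. (0, 0), (4, 0), (2, 4), (0, 5)
2. x1 = 2, x2 = 4, z = 34
3. C1, C3
4. 4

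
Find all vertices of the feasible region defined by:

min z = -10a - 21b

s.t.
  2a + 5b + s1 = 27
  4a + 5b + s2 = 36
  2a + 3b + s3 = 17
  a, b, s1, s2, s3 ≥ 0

(0, 0), (8.5, 0), (1, 5), (0, 5.4)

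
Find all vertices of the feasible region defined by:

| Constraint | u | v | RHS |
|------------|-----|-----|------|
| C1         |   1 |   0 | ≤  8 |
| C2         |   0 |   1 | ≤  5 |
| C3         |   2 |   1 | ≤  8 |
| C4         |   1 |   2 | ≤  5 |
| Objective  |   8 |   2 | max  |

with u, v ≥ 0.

(0, 0), (4, 0), (3.667, 0.6667), (0, 2.5)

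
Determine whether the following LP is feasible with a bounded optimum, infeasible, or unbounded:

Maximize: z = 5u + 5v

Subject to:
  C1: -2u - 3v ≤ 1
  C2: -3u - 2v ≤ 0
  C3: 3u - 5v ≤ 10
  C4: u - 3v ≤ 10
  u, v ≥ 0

Unbounded (objective can increase without bound)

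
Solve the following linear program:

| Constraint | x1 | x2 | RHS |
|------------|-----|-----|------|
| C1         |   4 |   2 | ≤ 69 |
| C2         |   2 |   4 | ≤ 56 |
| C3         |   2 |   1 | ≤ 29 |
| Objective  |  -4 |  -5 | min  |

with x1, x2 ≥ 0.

Evaluate the objective at each vertex of the feasible region:
  z(0, 0) = 0
  z(14.5, 0) = -58
  z(10, 9) = -85  ←
  z(0, 14) = -70
The minimum is at x1 = 10, x2 = 9.

x1 = 10, x2 = 9, z = -85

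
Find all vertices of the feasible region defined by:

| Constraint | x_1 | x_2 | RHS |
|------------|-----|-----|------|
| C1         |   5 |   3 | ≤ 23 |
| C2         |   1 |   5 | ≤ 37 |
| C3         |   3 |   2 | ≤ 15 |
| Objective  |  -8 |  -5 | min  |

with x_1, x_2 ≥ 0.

(0, 0), (4.6, 0), (1, 6), (0.07692, 7.385), (0, 7.4)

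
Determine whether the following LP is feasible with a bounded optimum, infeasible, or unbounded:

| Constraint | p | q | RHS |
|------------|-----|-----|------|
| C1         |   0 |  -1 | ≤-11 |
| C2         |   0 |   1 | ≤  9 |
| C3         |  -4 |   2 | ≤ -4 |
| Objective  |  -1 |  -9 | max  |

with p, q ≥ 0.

Infeasible (no feasible solution exists)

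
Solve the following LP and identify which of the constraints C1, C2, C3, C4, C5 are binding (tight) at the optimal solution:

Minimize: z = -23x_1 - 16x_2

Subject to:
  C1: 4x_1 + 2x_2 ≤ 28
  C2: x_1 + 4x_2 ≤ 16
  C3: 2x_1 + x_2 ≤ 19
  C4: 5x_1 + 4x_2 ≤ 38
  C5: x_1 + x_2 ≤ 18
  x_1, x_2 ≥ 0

At x_1 = 6, x_2 = 2, compute slack b - a·x for each constraint:
  C1: 28 − 28 = 0  (binding)
  C2: 16 − 14 = 2  (slack)
  C3: 19 − 14 = 5  (slack)
  C4: 38 − 38 = 0  (binding)
  C5: 18 − 8 = 10  (slack)

Optimal: x_1 = 6, x_2 = 2
Binding: C1, C4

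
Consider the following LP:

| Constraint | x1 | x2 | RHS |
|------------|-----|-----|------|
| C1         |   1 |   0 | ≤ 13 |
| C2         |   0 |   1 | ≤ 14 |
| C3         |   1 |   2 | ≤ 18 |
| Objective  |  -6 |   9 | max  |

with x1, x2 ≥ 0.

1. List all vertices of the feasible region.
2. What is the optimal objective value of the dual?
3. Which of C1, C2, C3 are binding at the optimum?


1. (0, 0), (13, 0), (13, 2.5), (0, 9)
2. 81
3. C3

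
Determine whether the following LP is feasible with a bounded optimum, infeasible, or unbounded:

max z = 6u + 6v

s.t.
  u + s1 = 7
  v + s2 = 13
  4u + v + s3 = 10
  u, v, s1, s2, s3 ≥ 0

Feasible with a bounded optimal solution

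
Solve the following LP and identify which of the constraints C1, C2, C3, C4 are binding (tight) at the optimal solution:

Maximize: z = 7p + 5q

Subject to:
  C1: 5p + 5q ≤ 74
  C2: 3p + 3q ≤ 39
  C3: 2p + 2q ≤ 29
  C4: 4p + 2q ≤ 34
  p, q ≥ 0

At p = 4, q = 9, compute slack b - a·x for each constraint:
  C1: 74 − 65 = 9  (slack)
  C2: 39 − 39 = 0  (binding)
  C3: 29 − 26 = 3  (slack)
  C4: 34 − 34 = 0  (binding)

Optimal: p = 4, q = 9
Binding: C2, C4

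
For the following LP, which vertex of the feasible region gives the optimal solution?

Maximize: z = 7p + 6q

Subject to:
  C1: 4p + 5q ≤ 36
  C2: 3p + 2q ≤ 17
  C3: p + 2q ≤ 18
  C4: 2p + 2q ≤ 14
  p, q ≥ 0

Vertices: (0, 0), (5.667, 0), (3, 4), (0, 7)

Evaluate the objective at each vertex of the feasible region:
  z(0, 0) = 0
  z(5.667, 0) = 39.67
  z(3, 4) = 45  ←
  z(0, 7) = 42
The maximum is at p = 3, q = 4.

(3, 4)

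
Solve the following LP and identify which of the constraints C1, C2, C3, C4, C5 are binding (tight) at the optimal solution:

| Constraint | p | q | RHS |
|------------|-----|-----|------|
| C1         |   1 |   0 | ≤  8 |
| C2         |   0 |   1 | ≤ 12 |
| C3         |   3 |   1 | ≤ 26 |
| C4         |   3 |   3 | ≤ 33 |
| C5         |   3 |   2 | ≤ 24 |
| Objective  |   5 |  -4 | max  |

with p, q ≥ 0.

At p = 8, q = 0, compute slack b - a·x for each constraint:
  C1: 8 − 8 = 0  (binding)
  C2: 12 − 0 = 12  (slack)
  C3: 26 − 24 = 2  (slack)
  C4: 33 − 24 = 9  (slack)
  C5: 24 − 24 = 0  (binding)

Optimal: p = 8, q = 0
Binding: C1, C5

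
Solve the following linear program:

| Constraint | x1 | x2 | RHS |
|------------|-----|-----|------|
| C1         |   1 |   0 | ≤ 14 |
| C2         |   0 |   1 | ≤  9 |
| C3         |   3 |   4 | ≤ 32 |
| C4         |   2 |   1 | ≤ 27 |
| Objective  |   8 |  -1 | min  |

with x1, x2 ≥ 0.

Evaluate the objective at each vertex of the feasible region:
  z(0, 0) = 0
  z(10.67, 0) = 85.33
  z(0, 8) = -8  ←
The minimum is at x1 = 0, x2 = 8.

x1 = 0, x2 = 8, z = -8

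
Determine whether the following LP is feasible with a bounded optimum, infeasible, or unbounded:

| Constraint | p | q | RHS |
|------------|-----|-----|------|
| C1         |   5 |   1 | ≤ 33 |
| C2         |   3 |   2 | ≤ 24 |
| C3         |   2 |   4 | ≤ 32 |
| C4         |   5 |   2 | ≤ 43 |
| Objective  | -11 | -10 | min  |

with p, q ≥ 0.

Feasible with a bounded optimal solution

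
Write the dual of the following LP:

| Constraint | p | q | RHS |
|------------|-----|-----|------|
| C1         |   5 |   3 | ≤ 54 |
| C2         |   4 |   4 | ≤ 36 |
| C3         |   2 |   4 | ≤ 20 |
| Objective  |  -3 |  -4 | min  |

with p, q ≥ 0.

Primal min cᵀx s.t. Ax ≤ b, x ≥ 0  →  Dual max −bᵀy s.t. Aᵀy ≥ −c, y ≥ 0.

Maximize: z = -54y1 - 36y2 - 20y3

Subject to:
  5y1 + 4y2 + 2y3 ≥ 3
  3y1 + 4y2 + 4y3 ≥ 4
  y1, y2, y3 ≥ 0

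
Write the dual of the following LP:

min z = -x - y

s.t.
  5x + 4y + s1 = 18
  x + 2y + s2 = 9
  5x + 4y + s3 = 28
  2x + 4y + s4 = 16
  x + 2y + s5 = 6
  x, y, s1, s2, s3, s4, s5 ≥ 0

Primal min cᵀx s.t. Ax ≤ b, x ≥ 0  →  Dual max −bᵀy s.t. Aᵀy ≥ −c, y ≥ 0.

Maximize: z = -18y1 - 9y2 - 28y3 - 16y4 - 6y5

Subject to:
  5y1 + y2 + 5y3 + 2y4 + y5 ≥ 1
  4y1 + 2y2 + 4y3 + 4y4 + 2y5 ≥ 1
  y1, y2, y3, y4, y5 ≥ 0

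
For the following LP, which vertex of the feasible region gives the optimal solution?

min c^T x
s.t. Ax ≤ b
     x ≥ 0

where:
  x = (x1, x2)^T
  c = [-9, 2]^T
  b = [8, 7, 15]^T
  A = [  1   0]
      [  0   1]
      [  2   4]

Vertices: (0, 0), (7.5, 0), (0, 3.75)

Evaluate the objective at each vertex of the feasible region:
  z(0, 0) = 0
  z(7.5, 0) = -67.5  ←
  z(0, 3.75) = 7.5
The minimum is at x1 = 7.5, x2 = 0.

(7.5, 0)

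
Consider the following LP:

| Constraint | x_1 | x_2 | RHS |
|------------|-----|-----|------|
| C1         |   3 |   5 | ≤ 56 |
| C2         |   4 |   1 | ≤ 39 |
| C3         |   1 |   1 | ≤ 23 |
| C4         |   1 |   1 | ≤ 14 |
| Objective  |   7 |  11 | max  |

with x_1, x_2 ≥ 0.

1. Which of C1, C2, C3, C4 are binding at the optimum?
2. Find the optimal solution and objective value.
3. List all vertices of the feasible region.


1. C1, C4
2. x_1 = 7, x_2 = 7, z = 126
3. (0, 0), (9.75, 0), (8.333, 5.667), (7, 7), (0, 11.2)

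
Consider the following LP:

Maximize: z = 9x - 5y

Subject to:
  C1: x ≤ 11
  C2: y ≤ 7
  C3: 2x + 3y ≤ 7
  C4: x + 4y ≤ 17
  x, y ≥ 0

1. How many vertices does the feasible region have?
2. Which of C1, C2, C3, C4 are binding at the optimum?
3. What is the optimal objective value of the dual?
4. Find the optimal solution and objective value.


1. 3
2. C3
3. 31.5
4. x = 3.5, y = 0, z = 31.5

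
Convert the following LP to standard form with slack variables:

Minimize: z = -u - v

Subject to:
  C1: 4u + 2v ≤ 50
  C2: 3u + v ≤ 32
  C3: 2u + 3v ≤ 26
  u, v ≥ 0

min z = -u - v

s.t.
  4u + 2v + s1 = 50
  3u + v + s2 = 32
  2u + 3v + s3 = 26
  u, v, s1, s2, s3 ≥ 0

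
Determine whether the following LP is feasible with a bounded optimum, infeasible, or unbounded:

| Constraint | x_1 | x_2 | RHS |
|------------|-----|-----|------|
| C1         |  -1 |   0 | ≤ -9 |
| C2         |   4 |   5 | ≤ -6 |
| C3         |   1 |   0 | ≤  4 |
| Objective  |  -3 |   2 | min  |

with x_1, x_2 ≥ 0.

Infeasible (no feasible solution exists)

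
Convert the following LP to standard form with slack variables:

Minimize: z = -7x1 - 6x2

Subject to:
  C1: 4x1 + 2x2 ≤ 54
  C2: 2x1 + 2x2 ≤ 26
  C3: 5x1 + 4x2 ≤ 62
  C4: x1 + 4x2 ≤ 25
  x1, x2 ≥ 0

min z = -7x1 - 6x2

s.t.
  4x1 + 2x2 + s1 = 54
  2x1 + 2x2 + s2 = 26
  5x1 + 4x2 + s3 = 62
  x1 + 4x2 + s4 = 25
  x1, x2, s1, s2, s3, s4 ≥ 0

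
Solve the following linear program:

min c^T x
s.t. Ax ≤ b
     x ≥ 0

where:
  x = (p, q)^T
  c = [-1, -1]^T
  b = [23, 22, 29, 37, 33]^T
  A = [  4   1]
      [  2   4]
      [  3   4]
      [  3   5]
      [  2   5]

Evaluate the objective at each vertex of the feasible region:
  z(0, 0) = 0
  z(5.75, 0) = -5.75
  z(5, 3) = -8  ←
  z(0, 5.5) = -5.5
The minimum is at p = 5, q = 3.

p = 5, q = 3, z = -8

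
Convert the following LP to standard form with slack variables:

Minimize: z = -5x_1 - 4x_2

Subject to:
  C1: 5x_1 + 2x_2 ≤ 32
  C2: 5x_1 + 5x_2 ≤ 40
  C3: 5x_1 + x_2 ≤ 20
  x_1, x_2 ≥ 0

min z = -5x_1 - 4x_2

s.t.
  5x_1 + 2x_2 + s1 = 32
  5x_1 + 5x_2 + s2 = 40
  5x_1 + x_2 + s3 = 20
  x_1, x_2, s1, s2, s3 ≥ 0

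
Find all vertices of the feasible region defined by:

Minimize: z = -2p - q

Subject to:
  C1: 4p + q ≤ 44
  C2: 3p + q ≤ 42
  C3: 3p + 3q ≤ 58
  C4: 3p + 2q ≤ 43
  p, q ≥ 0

(0, 0), (11, 0), (9, 8), (4.333, 15), (0, 19.33)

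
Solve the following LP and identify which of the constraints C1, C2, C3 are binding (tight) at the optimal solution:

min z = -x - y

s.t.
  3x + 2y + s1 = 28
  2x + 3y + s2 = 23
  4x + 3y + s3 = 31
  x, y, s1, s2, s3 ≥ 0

At x = 4, y = 5, compute slack b - a·x for each constraint:
  C1: 28 − 22 = 6  (slack)
  C2: 23 − 23 = 0  (binding)
  C3: 31 − 31 = 0  (binding)

Optimal: x = 4, y = 5
Binding: C2, C3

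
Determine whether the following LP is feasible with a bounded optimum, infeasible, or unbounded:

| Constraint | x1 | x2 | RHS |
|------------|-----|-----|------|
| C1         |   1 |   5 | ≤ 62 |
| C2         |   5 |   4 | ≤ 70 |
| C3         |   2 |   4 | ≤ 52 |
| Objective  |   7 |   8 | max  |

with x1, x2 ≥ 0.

Feasible with a bounded optimal solution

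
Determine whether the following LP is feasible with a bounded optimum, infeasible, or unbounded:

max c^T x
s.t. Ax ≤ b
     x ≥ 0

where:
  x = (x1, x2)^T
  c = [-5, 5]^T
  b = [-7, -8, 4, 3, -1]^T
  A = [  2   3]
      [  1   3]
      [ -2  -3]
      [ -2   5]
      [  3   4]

Infeasible (no feasible solution exists)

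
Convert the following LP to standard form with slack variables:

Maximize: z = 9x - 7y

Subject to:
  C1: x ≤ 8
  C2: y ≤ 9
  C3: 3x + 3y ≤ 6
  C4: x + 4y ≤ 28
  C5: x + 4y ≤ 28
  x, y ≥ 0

max z = 9x - 7y

s.t.
  x + s1 = 8
  y + s2 = 9
  3x + 3y + s3 = 6
  x + 4y + s4 = 28
  x + 4y + s5 = 28
  x, y, s1, s2, s3, s4, s5 ≥ 0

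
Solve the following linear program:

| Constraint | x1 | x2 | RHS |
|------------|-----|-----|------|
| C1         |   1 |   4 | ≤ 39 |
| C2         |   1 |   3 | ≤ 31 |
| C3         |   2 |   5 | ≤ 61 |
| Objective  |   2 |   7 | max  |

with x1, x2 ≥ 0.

Evaluate the objective at each vertex of the feasible region:
  z(0, 0) = 0
  z(30.5, 0) = 61
  z(28, 1) = 63
  z(7, 8) = 70  ←
  z(0, 9.75) = 68.25
The maximum is at x1 = 7, x2 = 8.

x1 = 7, x2 = 8, z = 70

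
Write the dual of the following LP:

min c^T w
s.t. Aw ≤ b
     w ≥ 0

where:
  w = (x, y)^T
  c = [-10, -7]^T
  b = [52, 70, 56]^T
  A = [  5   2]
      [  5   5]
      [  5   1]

Primal min cᵀx s.t. Ax ≤ b, x ≥ 0  →  Dual max −bᵀy s.t. Aᵀy ≥ −c, y ≥ 0.

Maximize: z = -52y1 - 70y2 - 56y3

Subject to:
  5y1 + 5y2 + 5y3 ≥ 10
  2y1 + 5y2 + y3 ≥ 7
  y1, y2, y3 ≥ 0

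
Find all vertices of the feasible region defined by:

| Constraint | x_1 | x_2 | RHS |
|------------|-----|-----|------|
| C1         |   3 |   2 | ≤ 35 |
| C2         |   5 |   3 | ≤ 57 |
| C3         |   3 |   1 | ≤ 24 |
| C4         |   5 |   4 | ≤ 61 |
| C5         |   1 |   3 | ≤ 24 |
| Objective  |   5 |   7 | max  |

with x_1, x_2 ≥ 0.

(0, 0), (8, 0), (6, 6), (0, 8)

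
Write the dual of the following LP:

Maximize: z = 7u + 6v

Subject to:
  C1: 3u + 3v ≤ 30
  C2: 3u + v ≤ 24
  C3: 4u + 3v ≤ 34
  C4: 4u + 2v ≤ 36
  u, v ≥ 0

Primal max cᵀx s.t. Ax ≤ b, x ≥ 0  →  Dual min bᵀy s.t. Aᵀy ≥ c, y ≥ 0.

Minimize: z = 30y1 + 24y2 + 34y3 + 36y4

Subject to:
  3y1 + 3y2 + 4y3 + 4y4 ≥ 7
  3y1 + y2 + 3y3 + 2y4 ≥ 6
  y1, y2, y3, y4 ≥ 0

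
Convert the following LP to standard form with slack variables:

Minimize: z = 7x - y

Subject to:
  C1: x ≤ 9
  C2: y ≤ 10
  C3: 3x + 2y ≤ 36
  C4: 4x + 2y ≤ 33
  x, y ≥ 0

min z = 7x - y

s.t.
  x + s1 = 9
  y + s2 = 10
  3x + 2y + s3 = 36
  4x + 2y + s4 = 33
  x, y, s1, s2, s3, s4 ≥ 0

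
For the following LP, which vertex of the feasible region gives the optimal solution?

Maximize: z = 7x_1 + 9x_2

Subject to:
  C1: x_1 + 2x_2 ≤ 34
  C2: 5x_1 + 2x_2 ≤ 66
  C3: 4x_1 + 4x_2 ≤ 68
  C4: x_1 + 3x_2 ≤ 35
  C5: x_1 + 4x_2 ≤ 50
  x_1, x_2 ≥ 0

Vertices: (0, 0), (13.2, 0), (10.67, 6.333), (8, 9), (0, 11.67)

Evaluate the objective at each vertex of the feasible region:
  z(0, 0) = 0
  z(13.2, 0) = 92.4
  z(10.67, 6.333) = 131.7
  z(8, 9) = 137  ←
  z(0, 11.67) = 105
The maximum is at x_1 = 8, x_2 = 9.

(8, 9)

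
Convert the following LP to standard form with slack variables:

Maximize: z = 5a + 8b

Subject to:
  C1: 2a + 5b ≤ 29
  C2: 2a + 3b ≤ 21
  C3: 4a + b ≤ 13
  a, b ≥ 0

max z = 5a + 8b

s.t.
  2a + 5b + s1 = 29
  2a + 3b + s2 = 21
  4a + b + s3 = 13
  a, b, s1, s2, s3 ≥ 0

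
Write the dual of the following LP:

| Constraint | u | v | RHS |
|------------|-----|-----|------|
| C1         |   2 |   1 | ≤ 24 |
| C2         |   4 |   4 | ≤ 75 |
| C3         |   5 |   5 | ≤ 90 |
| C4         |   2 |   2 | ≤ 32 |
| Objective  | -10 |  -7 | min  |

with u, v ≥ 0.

Primal min cᵀx s.t. Ax ≤ b, x ≥ 0  →  Dual max −bᵀy s.t. Aᵀy ≥ −c, y ≥ 0.

Maximize: z = -24y1 - 75y2 - 90y3 - 32y4

Subject to:
  2y1 + 4y2 + 5y3 + 2y4 ≥ 10
  y1 + 4y2 + 5y3 + 2y4 ≥ 7
  y1, y2, y3, y4 ≥ 0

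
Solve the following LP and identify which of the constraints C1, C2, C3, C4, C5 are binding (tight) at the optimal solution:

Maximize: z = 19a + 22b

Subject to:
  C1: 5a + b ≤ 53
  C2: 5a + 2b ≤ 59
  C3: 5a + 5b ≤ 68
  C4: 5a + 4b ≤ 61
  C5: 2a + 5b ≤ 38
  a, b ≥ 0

At a = 9, b = 4, compute slack b - a·x for each constraint:
  C1: 53 − 49 = 4  (slack)
  C2: 59 − 53 = 6  (slack)
  C3: 68 − 65 = 3  (slack)
  C4: 61 − 61 = 0  (binding)
  C5: 38 − 38 = 0  (binding)

Optimal: a = 9, b = 4
Binding: C4, C5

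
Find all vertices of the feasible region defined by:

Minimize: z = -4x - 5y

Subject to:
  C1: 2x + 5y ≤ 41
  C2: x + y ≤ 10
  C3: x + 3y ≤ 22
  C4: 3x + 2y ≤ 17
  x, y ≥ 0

(0, 0), (5.667, 0), (1, 7), (0, 7.333)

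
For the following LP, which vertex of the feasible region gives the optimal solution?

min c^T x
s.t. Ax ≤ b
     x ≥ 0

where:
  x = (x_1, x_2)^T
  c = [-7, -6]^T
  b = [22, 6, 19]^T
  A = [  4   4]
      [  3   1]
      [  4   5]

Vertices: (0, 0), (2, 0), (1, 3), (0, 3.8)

Evaluate the objective at each vertex of the feasible region:
  z(0, 0) = 0
  z(2, 0) = -14
  z(1, 3) = -25  ←
  z(0, 3.8) = -22.8
The minimum is at x_1 = 1, x_2 = 3.

(1, 3)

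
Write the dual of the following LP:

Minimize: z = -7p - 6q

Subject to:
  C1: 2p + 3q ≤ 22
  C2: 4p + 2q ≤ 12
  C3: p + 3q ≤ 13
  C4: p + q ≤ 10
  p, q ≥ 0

Primal min cᵀx s.t. Ax ≤ b, x ≥ 0  →  Dual max −bᵀy s.t. Aᵀy ≥ −c, y ≥ 0.

Maximize: z = -22y1 - 12y2 - 13y3 - 10y4

Subject to:
  2y1 + 4y2 + y3 + y4 ≥ 7
  3y1 + 2y2 + 3y3 + y4 ≥ 6
  y1, y2, y3, y4 ≥ 0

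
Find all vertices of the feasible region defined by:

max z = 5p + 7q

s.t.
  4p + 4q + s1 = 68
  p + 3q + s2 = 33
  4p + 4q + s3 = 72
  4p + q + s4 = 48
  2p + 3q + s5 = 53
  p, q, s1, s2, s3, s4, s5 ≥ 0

(0, 0), (12, 0), (10.33, 6.667), (9, 8), (0, 11)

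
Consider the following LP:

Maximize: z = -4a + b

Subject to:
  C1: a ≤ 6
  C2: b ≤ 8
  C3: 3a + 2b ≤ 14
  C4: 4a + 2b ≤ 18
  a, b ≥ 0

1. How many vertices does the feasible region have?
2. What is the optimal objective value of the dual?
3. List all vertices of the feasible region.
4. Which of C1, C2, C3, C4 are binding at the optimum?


1. 4
2. 7
3. (0, 0), (4.5, 0), (4, 1), (0, 7)
4. C3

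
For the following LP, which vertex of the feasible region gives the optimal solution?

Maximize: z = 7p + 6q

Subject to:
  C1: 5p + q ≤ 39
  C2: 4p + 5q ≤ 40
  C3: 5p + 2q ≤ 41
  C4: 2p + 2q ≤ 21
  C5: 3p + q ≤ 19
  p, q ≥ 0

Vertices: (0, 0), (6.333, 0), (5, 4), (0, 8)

Evaluate the objective at each vertex of the feasible region:
  z(0, 0) = 0
  z(6.333, 0) = 44.33
  z(5, 4) = 59  ←
  z(0, 8) = 48
The maximum is at p = 5, q = 4.

(5, 4)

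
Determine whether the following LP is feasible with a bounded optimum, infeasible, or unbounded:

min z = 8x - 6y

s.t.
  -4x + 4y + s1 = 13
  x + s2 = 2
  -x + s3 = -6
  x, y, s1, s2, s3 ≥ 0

Infeasible (no feasible solution exists)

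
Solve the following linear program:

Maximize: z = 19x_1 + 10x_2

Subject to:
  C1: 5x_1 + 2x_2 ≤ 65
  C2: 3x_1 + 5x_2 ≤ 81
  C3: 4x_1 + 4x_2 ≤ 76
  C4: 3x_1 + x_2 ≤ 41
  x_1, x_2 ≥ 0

Evaluate the objective at each vertex of the feasible region:
  z(0, 0) = 0
  z(13, 0) = 247
  z(9, 10) = 271  ←
  z(7, 12) = 253
  z(0, 16.2) = 162
The maximum is at x_1 = 9, x_2 = 10.

x_1 = 9, x_2 = 10, z = 271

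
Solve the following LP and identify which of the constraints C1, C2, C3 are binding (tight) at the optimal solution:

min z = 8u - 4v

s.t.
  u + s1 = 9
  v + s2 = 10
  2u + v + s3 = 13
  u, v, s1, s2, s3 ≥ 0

At u = 0, v = 10, compute slack b - a·x for each constraint:
  C1: 9 − 0 = 9  (slack)
  C2: 10 − 10 = 0  (binding)
  C3: 13 − 10 = 3  (slack)

Optimal: u = 0, v = 10
Binding: C2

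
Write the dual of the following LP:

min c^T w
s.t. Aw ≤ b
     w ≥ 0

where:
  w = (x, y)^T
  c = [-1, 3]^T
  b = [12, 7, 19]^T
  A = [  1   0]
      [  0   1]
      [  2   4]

Primal min cᵀx s.t. Ax ≤ b, x ≥ 0  →  Dual max −bᵀy s.t. Aᵀy ≥ −c, y ≥ 0.

Maximize: z = -12y1 - 7y2 - 19y3

Subject to:
  y1 + 2y3 ≥ 1
  y2 + 4y3 ≥ -3
  y1, y2, y3 ≥ 0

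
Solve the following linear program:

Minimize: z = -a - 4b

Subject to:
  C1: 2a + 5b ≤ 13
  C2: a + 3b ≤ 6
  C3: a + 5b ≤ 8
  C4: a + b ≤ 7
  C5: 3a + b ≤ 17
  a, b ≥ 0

Evaluate the objective at each vertex of the feasible region:
  z(0, 0) = 0
  z(5.667, 0) = -5.667
  z(5.625, 0.125) = -6.125
  z(3, 1) = -7  ←
  z(0, 1.6) = -6.4
The minimum is at a = 3, b = 1.

a = 3, b = 1, z = -7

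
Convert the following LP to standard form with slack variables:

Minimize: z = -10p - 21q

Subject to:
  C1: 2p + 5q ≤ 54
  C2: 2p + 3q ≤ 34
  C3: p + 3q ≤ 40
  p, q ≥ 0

min z = -10p - 21q

s.t.
  2p + 5q + s1 = 54
  2p + 3q + s2 = 34
  p + 3q + s3 = 40
  p, q, s1, s2, s3 ≥ 0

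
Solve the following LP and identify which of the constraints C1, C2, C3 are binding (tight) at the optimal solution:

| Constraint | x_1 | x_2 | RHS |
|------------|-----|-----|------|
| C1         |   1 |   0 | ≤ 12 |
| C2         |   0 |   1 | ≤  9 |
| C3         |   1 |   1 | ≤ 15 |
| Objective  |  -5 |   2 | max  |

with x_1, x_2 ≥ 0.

At x_1 = 0, x_2 = 9, compute slack b - a·x for each constraint:
  C1: 12 − 0 = 12  (slack)
  C2: 9 − 9 = 0  (binding)
  C3: 15 − 9 = 6  (slack)

Optimal: x_1 = 0, x_2 = 9
Binding: C2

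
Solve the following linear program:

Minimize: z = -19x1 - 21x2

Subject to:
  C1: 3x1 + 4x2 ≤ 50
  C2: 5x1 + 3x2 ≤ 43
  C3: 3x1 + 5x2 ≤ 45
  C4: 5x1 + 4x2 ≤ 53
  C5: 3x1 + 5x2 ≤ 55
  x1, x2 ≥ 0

Evaluate the objective at each vertex of the feasible region:
  z(0, 0) = 0
  z(8.6, 0) = -163.4
  z(5, 6) = -221  ←
  z(0, 9) = -189
The minimum is at x1 = 5, x2 = 6.

x1 = 5, x2 = 6, z = -221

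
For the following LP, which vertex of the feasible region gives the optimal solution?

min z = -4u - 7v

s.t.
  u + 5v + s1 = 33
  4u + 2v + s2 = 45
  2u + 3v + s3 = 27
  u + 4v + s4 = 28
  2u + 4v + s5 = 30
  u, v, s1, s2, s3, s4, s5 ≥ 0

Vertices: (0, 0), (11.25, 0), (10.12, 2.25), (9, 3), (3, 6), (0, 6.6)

Evaluate the objective at each vertex of the feasible region:
  z(0, 0) = 0
  z(11.25, 0) = -45
  z(10.12, 2.25) = -56.25
  z(9, 3) = -57  ←
  z(3, 6) = -54
  z(0, 6.6) = -46.2
The minimum is at u = 9, v = 3.

(9, 3)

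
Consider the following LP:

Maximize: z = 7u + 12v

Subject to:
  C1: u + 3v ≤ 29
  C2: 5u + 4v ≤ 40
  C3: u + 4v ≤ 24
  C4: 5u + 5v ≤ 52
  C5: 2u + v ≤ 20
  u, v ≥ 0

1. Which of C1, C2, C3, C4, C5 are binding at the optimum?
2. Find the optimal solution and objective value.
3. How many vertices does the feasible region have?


1. C2, C3
2. u = 4, v = 5, z = 88
3. 4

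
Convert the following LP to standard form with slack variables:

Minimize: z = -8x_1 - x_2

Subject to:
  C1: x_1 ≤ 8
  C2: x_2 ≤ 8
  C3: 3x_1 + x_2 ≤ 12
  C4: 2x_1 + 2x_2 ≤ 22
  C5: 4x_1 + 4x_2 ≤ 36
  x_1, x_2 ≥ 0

min z = -8x_1 - x_2

s.t.
  x_1 + s1 = 8
  x_2 + s2 = 8
  3x_1 + x_2 + s3 = 12
  2x_1 + 2x_2 + s4 = 22
  4x_1 + 4x_2 + s5 = 36
  x_1, x_2, s1, s2, s3, s4, s5 ≥ 0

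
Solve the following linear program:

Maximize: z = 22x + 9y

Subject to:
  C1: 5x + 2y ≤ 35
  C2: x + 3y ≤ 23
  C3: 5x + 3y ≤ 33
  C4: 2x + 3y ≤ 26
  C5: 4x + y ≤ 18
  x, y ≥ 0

Evaluate the objective at each vertex of the feasible region:
  z(0, 0) = 0
  z(4.5, 0) = 99
  z(3, 6) = 120  ←
  z(2.5, 6.833) = 116.5
  z(0, 7.667) = 69
The maximum is at x = 3, y = 6.

x = 3, y = 6, z = 120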